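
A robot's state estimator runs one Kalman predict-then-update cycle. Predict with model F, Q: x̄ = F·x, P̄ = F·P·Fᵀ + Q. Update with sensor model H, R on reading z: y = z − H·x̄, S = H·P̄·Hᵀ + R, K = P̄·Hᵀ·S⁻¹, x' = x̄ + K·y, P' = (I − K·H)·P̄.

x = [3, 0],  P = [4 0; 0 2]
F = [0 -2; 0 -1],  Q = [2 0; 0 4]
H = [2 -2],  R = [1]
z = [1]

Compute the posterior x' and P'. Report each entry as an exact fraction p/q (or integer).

x̄ = F·x = [0, 0]
P̄ = F·P·Fᵀ + Q = [10 4; 4 6]
y = z − H·x̄ = [1]
S = H·P̄·Hᵀ + R = [33]
K = P̄·Hᵀ·S⁻¹ = [4/11; -4/33]
x' = x̄ + K·y = [4/11, -4/33]
P' = (I − K·H)·P̄ = [62/11 60/11; 60/11 182/33]

x' = [4/11, -4/33]
P' = [62/11 60/11; 60/11 182/33]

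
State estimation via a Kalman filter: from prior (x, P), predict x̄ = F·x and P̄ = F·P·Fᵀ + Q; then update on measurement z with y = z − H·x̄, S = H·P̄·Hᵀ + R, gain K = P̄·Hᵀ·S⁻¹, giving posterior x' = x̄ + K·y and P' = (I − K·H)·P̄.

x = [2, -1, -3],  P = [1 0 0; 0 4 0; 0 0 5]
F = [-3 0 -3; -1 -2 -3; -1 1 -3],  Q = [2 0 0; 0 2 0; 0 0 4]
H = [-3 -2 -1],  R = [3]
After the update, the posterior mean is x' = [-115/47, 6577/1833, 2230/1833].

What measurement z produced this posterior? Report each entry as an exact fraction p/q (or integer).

z = [-1]

x̄ = F·x = [3, 9, 6]
P̄ = F·P·Fᵀ + Q = [56 48 48; 48 64 38; 48 38 54]
S = H·P̄·Hᵀ + R = [1833]
K = P̄·Hᵀ·S⁻¹ = [-8/47; -310/1833; -274/1833]
x' − x̄ = [-256/47, -9920/1833, -8768/1833] = K·y
y = (KᵀK)⁻¹·Kᵀ·(x' − x̄) = [32]
z = y + H·x̄ = [32] + [-33] = [-1]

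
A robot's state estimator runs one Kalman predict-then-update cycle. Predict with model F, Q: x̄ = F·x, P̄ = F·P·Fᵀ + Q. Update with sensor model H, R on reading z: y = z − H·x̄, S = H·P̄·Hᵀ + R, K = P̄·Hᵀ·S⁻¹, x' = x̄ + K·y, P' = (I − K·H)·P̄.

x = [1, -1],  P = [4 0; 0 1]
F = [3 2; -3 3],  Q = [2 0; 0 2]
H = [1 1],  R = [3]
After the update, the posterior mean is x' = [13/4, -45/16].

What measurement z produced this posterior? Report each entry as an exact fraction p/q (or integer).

x̄ = F·x = [1, -6]
P̄ = F·P·Fᵀ + Q = [42 -30; -30 47]
S = H·P̄·Hᵀ + R = [32]
K = P̄·Hᵀ·S⁻¹ = [3/8; 17/32]
x' − x̄ = [9/4, 51/16] = K·y
y = (KᵀK)⁻¹·Kᵀ·(x' − x̄) = [6]
z = y + H·x̄ = [6] + [-5] = [1]

z = [1]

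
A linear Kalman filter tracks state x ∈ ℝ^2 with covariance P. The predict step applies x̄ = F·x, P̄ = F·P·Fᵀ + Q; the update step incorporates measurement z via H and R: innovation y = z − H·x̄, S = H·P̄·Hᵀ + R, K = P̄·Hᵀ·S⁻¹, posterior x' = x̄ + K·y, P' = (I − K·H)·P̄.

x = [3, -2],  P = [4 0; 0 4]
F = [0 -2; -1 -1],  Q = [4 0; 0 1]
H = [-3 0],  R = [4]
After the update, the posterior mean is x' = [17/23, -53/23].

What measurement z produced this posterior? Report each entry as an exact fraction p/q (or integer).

x̄ = F·x = [4, -1]
P̄ = F·P·Fᵀ + Q = [20 8; 8 9]
S = H·P̄·Hᵀ + R = [184]
K = P̄·Hᵀ·S⁻¹ = [-15/46; -3/23]
x' − x̄ = [-75/23, -30/23] = K·y
y = (KᵀK)⁻¹·Kᵀ·(x' − x̄) = [10]
z = y + H·x̄ = [10] + [-12] = [-2]

z = [-2]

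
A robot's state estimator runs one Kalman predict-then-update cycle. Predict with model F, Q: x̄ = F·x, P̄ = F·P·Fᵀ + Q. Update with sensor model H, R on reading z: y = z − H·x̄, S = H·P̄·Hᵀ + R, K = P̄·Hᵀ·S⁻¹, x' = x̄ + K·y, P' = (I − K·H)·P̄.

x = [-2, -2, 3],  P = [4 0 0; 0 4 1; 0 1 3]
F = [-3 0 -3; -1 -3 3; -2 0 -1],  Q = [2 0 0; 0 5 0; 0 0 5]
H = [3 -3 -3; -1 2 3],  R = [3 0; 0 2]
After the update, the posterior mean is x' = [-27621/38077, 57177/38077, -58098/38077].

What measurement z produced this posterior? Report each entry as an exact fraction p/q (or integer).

z = [-2, -1]

x̄ = F·x = [-3, 17, 1]
P̄ = F·P·Fᵀ + Q = [65 -6 33; -6 54 2; 33 2 24]
S = H·P̄·Hᵀ + R = [840 -423; -423 349]
K = P̄·Hᵀ·S⁻¹ = [16364/38077 22234/38077; -4718/38077 7374/38077; 8506/38077 15001/38077]
x' − x̄ = [86610/38077, -590132/38077, -96175/38077] = K·y
y = (KᵀK)⁻¹·Kᵀ·(x' − x̄) = [61, -41]
z = y + H·x̄ = [61, -41] + [-63, 40] = [-2, -1]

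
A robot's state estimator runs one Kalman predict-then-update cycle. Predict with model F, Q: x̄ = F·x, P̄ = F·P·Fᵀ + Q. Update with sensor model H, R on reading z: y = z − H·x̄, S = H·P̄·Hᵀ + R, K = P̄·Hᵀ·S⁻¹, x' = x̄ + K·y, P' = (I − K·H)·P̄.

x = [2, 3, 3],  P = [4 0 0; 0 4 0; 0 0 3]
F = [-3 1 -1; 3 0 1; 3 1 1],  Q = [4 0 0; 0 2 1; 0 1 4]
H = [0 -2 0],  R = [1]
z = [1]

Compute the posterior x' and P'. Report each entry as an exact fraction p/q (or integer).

x̄ = F·x = [-6, 9, 12]
P̄ = F·P·Fᵀ + Q = [47 -39 -35; -39 41 40; -35 40 47]
y = z − H·x̄ = [19]
S = H·P̄·Hᵀ + R = [165]
K = P̄·Hᵀ·S⁻¹ = [26/55; -82/165; -16/33]
x' = x̄ + K·y = [164/55, -73/165, 92/33]
P' = (I − K·H)·P̄ = [557/55 -13/55 31/11; -13/55 41/165 8/33; 31/11 8/33 271/33]

x' = [164/55, -73/165, 92/33]
P' = [557/55 -13/55 31/11; -13/55 41/165 8/33; 31/11 8/33 271/33]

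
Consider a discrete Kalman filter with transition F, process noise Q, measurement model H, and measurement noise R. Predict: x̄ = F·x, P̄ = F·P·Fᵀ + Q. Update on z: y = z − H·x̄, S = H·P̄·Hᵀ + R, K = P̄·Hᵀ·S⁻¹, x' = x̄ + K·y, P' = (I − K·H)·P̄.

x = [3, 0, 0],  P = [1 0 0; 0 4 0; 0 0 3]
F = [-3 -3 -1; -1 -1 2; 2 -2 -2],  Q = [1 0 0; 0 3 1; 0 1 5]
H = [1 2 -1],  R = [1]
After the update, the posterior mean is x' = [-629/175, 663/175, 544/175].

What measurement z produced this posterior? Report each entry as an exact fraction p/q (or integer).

z = [1]

x̄ = F·x = [-9, -3, 6]
P̄ = F·P·Fᵀ + Q = [49 9 24; 9 20 -5; 24 -5 37]
S = H·P̄·Hᵀ + R = [175]
K = P̄·Hᵀ·S⁻¹ = [43/175; 54/175; -23/175]
x' − x̄ = [946/175, 1188/175, -506/175] = K·y
y = (KᵀK)⁻¹·Kᵀ·(x' − x̄) = [22]
z = y + H·x̄ = [22] + [-21] = [1]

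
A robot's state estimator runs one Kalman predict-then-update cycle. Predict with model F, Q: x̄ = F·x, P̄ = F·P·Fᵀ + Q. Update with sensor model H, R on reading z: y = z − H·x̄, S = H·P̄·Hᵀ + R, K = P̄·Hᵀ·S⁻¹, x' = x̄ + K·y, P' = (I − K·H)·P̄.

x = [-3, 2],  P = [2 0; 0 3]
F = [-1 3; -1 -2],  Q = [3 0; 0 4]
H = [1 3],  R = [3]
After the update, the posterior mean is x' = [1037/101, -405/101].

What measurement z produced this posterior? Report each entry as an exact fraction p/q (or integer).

z = [-2]

x̄ = F·x = [9, -1]
P̄ = F·P·Fᵀ + Q = [32 -16; -16 18]
S = H·P̄·Hᵀ + R = [101]
K = P̄·Hᵀ·S⁻¹ = [-16/101; 38/101]
x' − x̄ = [128/101, -304/101] = K·y
y = (KᵀK)⁻¹·Kᵀ·(x' − x̄) = [-8]
z = y + H·x̄ = [-8] + [6] = [-2]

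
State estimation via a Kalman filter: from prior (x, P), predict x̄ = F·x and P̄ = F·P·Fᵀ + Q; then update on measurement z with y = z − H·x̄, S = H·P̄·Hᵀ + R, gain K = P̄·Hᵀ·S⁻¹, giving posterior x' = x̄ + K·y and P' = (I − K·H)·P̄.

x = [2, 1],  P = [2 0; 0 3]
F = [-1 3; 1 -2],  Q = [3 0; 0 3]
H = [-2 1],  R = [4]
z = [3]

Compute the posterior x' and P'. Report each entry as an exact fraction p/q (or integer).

x' = [-191/229, 285/229]
P' = [272/229 208/229; 208/229 644/229]

x̄ = F·x = [1, 0]
P̄ = F·P·Fᵀ + Q = [32 -20; -20 17]
y = z − H·x̄ = [5]
S = H·P̄·Hᵀ + R = [229]
K = P̄·Hᵀ·S⁻¹ = [-84/229; 57/229]
x' = x̄ + K·y = [-191/229, 285/229]
P' = (I − K·H)·P̄ = [272/229 208/229; 208/229 644/229]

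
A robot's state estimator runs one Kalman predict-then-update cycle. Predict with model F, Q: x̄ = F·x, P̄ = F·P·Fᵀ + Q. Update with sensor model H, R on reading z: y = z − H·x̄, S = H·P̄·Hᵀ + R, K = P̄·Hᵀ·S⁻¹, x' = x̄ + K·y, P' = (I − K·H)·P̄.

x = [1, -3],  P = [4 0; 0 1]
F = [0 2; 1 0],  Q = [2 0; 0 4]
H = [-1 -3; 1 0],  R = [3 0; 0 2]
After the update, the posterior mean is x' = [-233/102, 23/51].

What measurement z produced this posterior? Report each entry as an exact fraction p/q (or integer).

z = [1, -1]

x̄ = F·x = [-6, 1]
P̄ = F·P·Fᵀ + Q = [6 0; 0 8]
S = H·P̄·Hᵀ + R = [81 -6; -6 8]
K = P̄·Hᵀ·S⁻¹ = [-1/51 25/34; -16/51 -4/17]
x' − x̄ = [379/102, -28/51] = K·y
y = (KᵀK)⁻¹·Kᵀ·(x' − x̄) = [-2, 5]
z = y + H·x̄ = [-2, 5] + [3, -6] = [1, -1]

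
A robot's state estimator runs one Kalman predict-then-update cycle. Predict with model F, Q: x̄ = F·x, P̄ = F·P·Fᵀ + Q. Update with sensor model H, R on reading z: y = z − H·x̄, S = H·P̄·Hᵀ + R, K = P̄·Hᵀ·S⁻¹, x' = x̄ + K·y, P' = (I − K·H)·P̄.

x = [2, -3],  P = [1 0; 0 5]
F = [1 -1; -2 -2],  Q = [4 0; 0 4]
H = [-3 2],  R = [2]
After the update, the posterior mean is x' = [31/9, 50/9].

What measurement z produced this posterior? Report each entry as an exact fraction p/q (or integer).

x̄ = F·x = [5, 2]
P̄ = F·P·Fᵀ + Q = [10 8; 8 28]
S = H·P̄·Hᵀ + R = [108]
K = P̄·Hᵀ·S⁻¹ = [-7/54; 8/27]
x' − x̄ = [-14/9, 32/9] = K·y
y = (KᵀK)⁻¹·Kᵀ·(x' − x̄) = [12]
z = y + H·x̄ = [12] + [-11] = [1]

z = [1]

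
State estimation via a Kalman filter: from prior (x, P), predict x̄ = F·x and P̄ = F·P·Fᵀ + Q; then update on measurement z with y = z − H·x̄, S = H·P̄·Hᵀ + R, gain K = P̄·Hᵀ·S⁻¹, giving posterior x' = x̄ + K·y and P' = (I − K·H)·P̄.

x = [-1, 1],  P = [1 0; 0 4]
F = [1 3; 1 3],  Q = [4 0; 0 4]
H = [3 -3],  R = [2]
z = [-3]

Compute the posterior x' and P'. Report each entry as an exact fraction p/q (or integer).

x̄ = F·x = [2, 2]
P̄ = F·P·Fᵀ + Q = [41 37; 37 41]
y = z − H·x̄ = [-3]
S = H·P̄·Hᵀ + R = [74]
K = P̄·Hᵀ·S⁻¹ = [6/37; -6/37]
x' = x̄ + K·y = [56/37, 92/37]
P' = (I − K·H)·P̄ = [1445/37 1441/37; 1441/37 1445/37]

x' = [56/37, 92/37]
P' = [1445/37 1441/37; 1441/37 1445/37]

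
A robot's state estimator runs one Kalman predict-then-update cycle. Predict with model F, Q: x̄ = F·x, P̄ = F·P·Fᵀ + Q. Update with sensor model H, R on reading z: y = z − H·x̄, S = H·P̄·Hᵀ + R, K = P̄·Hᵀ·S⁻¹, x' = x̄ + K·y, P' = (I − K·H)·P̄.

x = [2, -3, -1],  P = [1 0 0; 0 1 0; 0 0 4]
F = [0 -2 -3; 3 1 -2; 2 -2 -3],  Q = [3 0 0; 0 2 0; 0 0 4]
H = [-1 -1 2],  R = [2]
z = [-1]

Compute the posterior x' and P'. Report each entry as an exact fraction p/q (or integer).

x̄ = F·x = [9, 5, 13]
P̄ = F·P·Fᵀ + Q = [43 22 40; 22 28 28; 40 28 48]
y = z − H·x̄ = [-13]
S = H·P̄·Hᵀ + R = [37]
K = P̄·Hᵀ·S⁻¹ = [15/37; 6/37; 28/37]
x' = x̄ + K·y = [138/37, 107/37, 117/37]
P' = (I − K·H)·P̄ = [1366/37 724/37 1060/37; 724/37 1000/37 868/37; 1060/37 868/37 992/37]

x' = [138/37, 107/37, 117/37]
P' = [1366/37 724/37 1060/37; 724/37 1000/37 868/37; 1060/37 868/37 992/37]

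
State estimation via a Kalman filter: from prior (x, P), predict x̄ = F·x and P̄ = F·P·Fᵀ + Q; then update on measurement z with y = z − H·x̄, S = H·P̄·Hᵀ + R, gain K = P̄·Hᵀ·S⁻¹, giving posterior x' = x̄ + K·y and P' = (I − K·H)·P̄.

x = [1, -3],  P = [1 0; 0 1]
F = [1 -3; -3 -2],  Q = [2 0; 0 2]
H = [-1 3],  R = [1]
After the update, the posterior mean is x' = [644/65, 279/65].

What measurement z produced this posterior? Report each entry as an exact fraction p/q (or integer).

z = [3]

x̄ = F·x = [10, 3]
P̄ = F·P·Fᵀ + Q = [12 3; 3 15]
S = H·P̄·Hᵀ + R = [130]
K = P̄·Hᵀ·S⁻¹ = [-3/130; 21/65]
x' − x̄ = [-6/65, 84/65] = K·y
y = (KᵀK)⁻¹·Kᵀ·(x' − x̄) = [4]
z = y + H·x̄ = [4] + [-1] = [3]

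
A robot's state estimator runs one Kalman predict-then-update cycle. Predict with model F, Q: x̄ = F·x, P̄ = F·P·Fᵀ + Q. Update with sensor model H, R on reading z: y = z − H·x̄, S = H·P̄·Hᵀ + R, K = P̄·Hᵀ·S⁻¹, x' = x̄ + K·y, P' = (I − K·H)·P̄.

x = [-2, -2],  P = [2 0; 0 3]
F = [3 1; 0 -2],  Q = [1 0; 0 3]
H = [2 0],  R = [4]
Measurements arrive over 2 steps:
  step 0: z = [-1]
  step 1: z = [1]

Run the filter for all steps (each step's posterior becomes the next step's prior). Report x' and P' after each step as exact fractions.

step 0: x' = [-19/23, 47/23], P' = [22/23 -6/23; -6/23 309/23]
step 1: x' = [237/517, -2657/517], P' = [494/517 -582/517; -582/517 14607/517]

step 0: x̄ = F·x = [-8, 4]
step 0: P̄ = F·P·Fᵀ + Q = [22 -6; -6 15]
step 0: y = z − H·x̄ = [15]
step 0: S = H·P̄·Hᵀ + R = [92]
step 0: K = P̄·Hᵀ·S⁻¹ = [11/23; -3/23]
step 0: x' = x̄ + K·y = [-19/23, 47/23]
step 0: P' = (I − K·H)·P̄ = [22/23 -6/23; -6/23 309/23]
step 1: x̄ = F·x = [-10/23, -94/23]
step 1: P̄ = F·P·Fᵀ + Q = [494/23 -582/23; -582/23 1305/23]
step 1: y = z − H·x̄ = [43/23]
step 1: S = H·P̄·Hᵀ + R = [2068/23]
step 1: K = P̄·Hᵀ·S⁻¹ = [247/517; -291/517]
step 1: x' = x̄ + K·y = [237/517, -2657/517]
step 1: P' = (I − K·H)·P̄ = [494/517 -582/517; -582/517 14607/517]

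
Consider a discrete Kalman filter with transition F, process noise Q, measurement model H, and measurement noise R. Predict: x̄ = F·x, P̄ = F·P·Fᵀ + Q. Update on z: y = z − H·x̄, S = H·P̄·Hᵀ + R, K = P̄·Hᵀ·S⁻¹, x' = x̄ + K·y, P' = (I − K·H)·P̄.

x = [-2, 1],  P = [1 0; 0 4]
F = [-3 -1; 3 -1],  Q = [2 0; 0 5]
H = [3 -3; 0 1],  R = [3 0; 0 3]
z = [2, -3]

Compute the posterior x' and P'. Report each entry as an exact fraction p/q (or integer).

x̄ = F·x = [5, -7]
P̄ = F·P·Fᵀ + Q = [15 -5; -5 18]
y = z − H·x̄ = [-34, 4]
S = H·P̄·Hᵀ + R = [390 -69; -69 21]
K = P̄·Hᵀ·S⁻¹ = [305/1143 730/1143; -23/381 251/381]
x' = x̄ + K·y = [-1735/1143, -881/381]
P' = (I − K·H)·P̄ = [2495/1143 730/381; 730/381 251/127]

x' = [-1735/1143, -881/381]
P' = [2495/1143 730/381; 730/381 251/127]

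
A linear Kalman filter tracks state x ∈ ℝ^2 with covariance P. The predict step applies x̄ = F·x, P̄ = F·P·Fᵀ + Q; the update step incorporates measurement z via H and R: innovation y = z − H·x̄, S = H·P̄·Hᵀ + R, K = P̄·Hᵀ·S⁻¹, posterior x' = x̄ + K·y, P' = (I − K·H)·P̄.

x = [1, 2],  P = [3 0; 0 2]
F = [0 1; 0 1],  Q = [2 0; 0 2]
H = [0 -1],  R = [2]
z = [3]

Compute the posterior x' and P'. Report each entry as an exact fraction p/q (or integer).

x' = [1/3, -4/3]
P' = [10/3 2/3; 2/3 4/3]

x̄ = F·x = [2, 2]
P̄ = F·P·Fᵀ + Q = [4 2; 2 4]
y = z − H·x̄ = [5]
S = H·P̄·Hᵀ + R = [6]
K = P̄·Hᵀ·S⁻¹ = [-1/3; -2/3]
x' = x̄ + K·y = [1/3, -4/3]
P' = (I − K·H)·P̄ = [10/3 2/3; 2/3 4/3]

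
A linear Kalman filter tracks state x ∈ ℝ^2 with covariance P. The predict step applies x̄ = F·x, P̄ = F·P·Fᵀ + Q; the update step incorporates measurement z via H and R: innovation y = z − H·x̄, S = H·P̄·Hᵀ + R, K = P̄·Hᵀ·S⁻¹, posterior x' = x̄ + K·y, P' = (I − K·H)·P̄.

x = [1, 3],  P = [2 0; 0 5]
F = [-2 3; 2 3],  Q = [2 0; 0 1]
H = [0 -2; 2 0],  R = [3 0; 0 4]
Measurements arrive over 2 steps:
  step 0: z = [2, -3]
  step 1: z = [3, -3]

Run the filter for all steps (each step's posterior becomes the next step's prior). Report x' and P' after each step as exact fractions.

step 0: x' = [-20193/13576, -11431/13576], P' = [6569/6788 111/6788; 111/6788 4965/6788]
step 1: x' = [-5445249/4263995, -7583754/4263995], P' = [3927307/4263995 55227/4263995; 55227/4263995 2995512/4263995]

step 0: x̄ = F·x = [7, 11]
step 0: P̄ = F·P·Fᵀ + Q = [55 37; 37 54]
step 0: y = z − H·x̄ = [24, -17]
step 0: S = H·P̄·Hᵀ + R = [219 -148; -148 224]
step 0: K = P̄·Hᵀ·S⁻¹ = [-37/3394 6569/13576; -1655/3394 111/13576]
step 0: x' = x̄ + K·y = [-20193/13576, -11431/13576]
step 0: P' = (I − K·H)·P̄ = [6569/6788 111/6788; 111/6788 4965/6788]
step 1: x̄ = F·x = [6093/13576, -74679/13576]
step 1: P̄ = F·P·Fᵀ + Q = [83205/6788 18409/6788; 18409/6788 79081/6788]
step 1: y = z − H·x̄ = [-54315/6788, -26457/6788]
step 1: S = H·P̄·Hᵀ + R = [84172/1697 -18409/1697; -18409/1697 89993/1697]
step 1: K = P̄·Hᵀ·S⁻¹ = [-36818/4263995 3927307/8527990; -1997008/4263995 55227/8527990]
step 1: x' = x̄ + K·y = [-5445249/4263995, -7583754/4263995]
step 1: P' = (I − K·H)·P̄ = [3927307/4263995 55227/4263995; 55227/4263995 2995512/4263995]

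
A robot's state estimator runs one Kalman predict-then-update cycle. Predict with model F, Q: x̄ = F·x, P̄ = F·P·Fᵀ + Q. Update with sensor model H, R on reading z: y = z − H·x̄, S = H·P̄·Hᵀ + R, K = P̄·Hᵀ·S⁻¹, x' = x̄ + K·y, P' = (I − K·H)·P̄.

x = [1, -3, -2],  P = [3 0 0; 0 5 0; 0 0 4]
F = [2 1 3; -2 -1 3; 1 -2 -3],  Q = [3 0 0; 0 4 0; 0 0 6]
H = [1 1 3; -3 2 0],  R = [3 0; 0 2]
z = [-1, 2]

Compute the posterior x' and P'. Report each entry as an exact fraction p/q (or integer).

x̄ = F·x = [-7, -5, 13]
P̄ = F·P·Fᵀ + Q = [56 19 -40; 19 57 -32; -40 -32 65]
y = z − H·x̄ = [-28, -9]
S = H·P̄·Hᵀ + R = [307 95; 95 506]
K = P̄·Hᵀ·S⁻¹ = [-10420/146317 -35635/146317; -15535/146317 19399/146317; 56918/146317 5507/146317]
x' = x̄ + K·y = [-411744/146317, -471196/146317, 258854/146317]
P' = (I − K·H)·P̄ = [3092302/146317 4602818/146317 -2575460/146317; 4602818/146317 6923626/146317 -3857683/146317; -2575460/146317 -3857683/146317 2201299/146317]

x' = [-411744/146317, -471196/146317, 258854/146317]
P' = [3092302/146317 4602818/146317 -2575460/146317; 4602818/146317 6923626/146317 -3857683/146317; -2575460/146317 -3857683/146317 2201299/146317]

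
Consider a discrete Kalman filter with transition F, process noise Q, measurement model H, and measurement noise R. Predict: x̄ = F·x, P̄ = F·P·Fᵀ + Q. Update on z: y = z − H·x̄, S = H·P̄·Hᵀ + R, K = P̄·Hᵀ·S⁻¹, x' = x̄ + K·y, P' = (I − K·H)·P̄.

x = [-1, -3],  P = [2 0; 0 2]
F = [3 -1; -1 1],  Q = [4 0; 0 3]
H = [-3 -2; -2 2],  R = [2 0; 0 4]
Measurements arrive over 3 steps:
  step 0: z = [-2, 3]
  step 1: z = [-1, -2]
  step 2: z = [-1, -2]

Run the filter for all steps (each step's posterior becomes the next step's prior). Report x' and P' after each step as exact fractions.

step 0: x' = [-34/237, 979/948], P' = [56/237 -12/79; -12/79 193/474]
step 1: x' = [68101/134062, -66429/268124], P' = [61641/268124 -77581/536248; -77581/536248 424441/1072496]
step 2: x' = [254039127/397525112, -343693459/795050224], P' = [45661119/198762556 -57423291/397525112; -57423291/397525112 314409439/795050224]

step 0: x̄ = F·x = [0, -2]
step 0: P̄ = F·P·Fᵀ + Q = [24 -8; -8 7]
step 0: y = z − H·x̄ = [-6, 7]
step 0: S = H·P̄·Hᵀ + R = [150 132; 132 192]
step 0: K = P̄·Hᵀ·S⁻¹ = [-16/79 -46/237; -85/474 265/948]
step 0: x' = x̄ + K·y = [-34/237, 979/948]
step 0: P' = (I − K·H)·P̄ = [56/237 -12/79; -12/79 193/474]
step 1: x̄ = F·x = [-1387/948, 1115/948]
step 1: P̄ = F·P·Fᵀ + Q = [3529/474 -817/474; -817/474 1871/474]
step 1: y = z − H·x̄ = [-2879/948, -575/79]
step 1: S = H·P̄·Hᵀ + R = [30389/474 2554/79; 2554/79 15016/237]
step 1: K = P̄·Hᵀ·S⁻¹ = [-53671/268124 -200863/1072496; -95849/536248 579603/2144992]
step 1: x' = x̄ + K·y = [68101/134062, -66429/268124]
step 1: P' = (I − K·H)·P̄ = [61641/268124 -77581/536248; -77581/536248 424441/1072496]
step 2: x̄ = F·x = [475035/268124, -202631/268124]
step 2: P̄ = F·P·Fᵀ + Q = [7864473/1072496 -1784781/1072496; -1784781/1072496 4198817/1072496]
step 2: y = z − H·x̄ = [751719/268124, 204771/67031]
step 2: S = H·P̄·Hᵀ + R = [68303145/1072496 8490283/268124; 8490283/268124 4176337/67031]
step 2: K = P̄·Hᵀ·S⁻¹ = [-39780033/198762556 -148745529/795050224; -71069783/397525112 429256021/1590100448]
step 2: x' = x̄ + K·y = [254039127/397525112, -343693459/795050224]
step 2: P' = (I − K·H)·P̄ = [45661119/198762556 -57423291/397525112; -57423291/397525112 314409439/795050224]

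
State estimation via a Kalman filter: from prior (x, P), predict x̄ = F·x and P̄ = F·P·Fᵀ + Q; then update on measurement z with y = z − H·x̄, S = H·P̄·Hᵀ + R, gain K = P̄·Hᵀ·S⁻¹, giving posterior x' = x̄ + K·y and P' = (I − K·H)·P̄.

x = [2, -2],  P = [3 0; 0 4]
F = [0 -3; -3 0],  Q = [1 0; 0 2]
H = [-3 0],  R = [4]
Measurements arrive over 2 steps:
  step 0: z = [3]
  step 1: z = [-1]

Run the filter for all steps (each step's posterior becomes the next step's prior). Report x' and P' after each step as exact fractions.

step 0: x' = [-309/337, -6], P' = [148/337 0; 0 29]
step 1: x' = [429/1181, 927/337], P' = [524/1181 0; 0 2006/337]

step 0: x̄ = F·x = [6, -6]
step 0: P̄ = F·P·Fᵀ + Q = [37 0; 0 29]
step 0: y = z − H·x̄ = [21]
step 0: S = H·P̄·Hᵀ + R = [337]
step 0: K = P̄·Hᵀ·S⁻¹ = [-111/337; 0]
step 0: x' = x̄ + K·y = [-309/337, -6]
step 0: P' = (I − K·H)·P̄ = [148/337 0; 0 29]
step 1: x̄ = F·x = [18, 927/337]
step 1: P̄ = F·P·Fᵀ + Q = [262 0; 0 2006/337]
step 1: y = z − H·x̄ = [53]
step 1: S = H·P̄·Hᵀ + R = [2362]
step 1: K = P̄·Hᵀ·S⁻¹ = [-393/1181; 0]
step 1: x' = x̄ + K·y = [429/1181, 927/337]
step 1: P' = (I − K·H)·P̄ = [524/1181 0; 0 2006/337]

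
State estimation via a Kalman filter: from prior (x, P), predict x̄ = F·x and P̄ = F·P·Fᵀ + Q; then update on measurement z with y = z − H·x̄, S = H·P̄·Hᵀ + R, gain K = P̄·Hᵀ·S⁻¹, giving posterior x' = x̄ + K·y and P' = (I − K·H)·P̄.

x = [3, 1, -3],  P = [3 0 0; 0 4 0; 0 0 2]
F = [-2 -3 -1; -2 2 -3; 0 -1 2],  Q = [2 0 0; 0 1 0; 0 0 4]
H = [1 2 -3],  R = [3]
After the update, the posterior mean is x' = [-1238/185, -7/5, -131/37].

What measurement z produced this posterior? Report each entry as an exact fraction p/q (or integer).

z = [1]

x̄ = F·x = [-6, 5, -7]
P̄ = F·P·Fᵀ + Q = [52 -6 8; -6 47 -20; 8 -20 16]
S = H·P̄·Hᵀ + R = [555]
K = P̄·Hᵀ·S⁻¹ = [16/555; 4/15; -16/111]
x' − x̄ = [-128/185, -32/5, 128/37] = K·y
y = (KᵀK)⁻¹·Kᵀ·(x' − x̄) = [-24]
z = y + H·x̄ = [-24] + [25] = [1]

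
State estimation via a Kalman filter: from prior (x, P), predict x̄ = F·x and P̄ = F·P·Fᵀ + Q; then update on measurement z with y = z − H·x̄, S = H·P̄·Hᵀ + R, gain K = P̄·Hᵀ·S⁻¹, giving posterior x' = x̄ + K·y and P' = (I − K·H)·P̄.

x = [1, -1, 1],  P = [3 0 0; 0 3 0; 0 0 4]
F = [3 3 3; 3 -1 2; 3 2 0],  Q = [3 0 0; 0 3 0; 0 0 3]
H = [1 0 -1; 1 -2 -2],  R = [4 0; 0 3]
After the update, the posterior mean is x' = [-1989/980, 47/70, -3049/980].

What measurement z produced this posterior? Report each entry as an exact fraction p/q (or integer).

z = [1, 3]

x̄ = F·x = [3, 6, 1]
P̄ = F·P·Fᵀ + Q = [93 42 45; 42 49 21; 45 21 42]
S = H·P̄·Hᵀ + R = [49 0; 0 280]
K = P̄·Hᵀ·S⁻¹ = [48/49 -81/280; 3/7 -7/20; 3/49 -81/280]
x' − x̄ = [-4929/980, -373/70, -4029/980] = K·y
y = (KᵀK)⁻¹·Kᵀ·(x' − x̄) = [-1, 14]
z = y + H·x̄ = [-1, 14] + [2, -11] = [1, 3]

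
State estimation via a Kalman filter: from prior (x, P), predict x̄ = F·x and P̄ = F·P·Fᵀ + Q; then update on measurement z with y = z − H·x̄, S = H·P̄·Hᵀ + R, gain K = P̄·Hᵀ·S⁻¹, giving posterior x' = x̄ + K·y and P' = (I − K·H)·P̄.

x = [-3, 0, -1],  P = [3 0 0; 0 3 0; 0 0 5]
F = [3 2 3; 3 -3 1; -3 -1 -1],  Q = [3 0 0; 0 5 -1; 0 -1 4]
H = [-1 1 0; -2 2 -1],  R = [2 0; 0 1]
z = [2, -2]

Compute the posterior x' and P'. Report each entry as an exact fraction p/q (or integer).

x' = [-339/38, -125/19, 1031/152]
P' = [957/38 405/19 -1293/152; 405/19 2542/133 -2799/532; -1293/152 -2799/532 31047/4256]

x̄ = F·x = [-12, -10, 10]
P̄ = F·P·Fᵀ + Q = [87 24 -48; 24 64 -24; -48 -24 39]
y = z − H·x̄ = [0, 4]
S = H·P̄·Hᵀ + R = [105 182; 182 356]
K = P̄·Hᵀ·S⁻¹ = [-147/76 117/152; -293/266 65/76; 3453/2128 -489/608]
x' = x̄ + K·y = [-339/38, -125/19, 1031/152]
P' = (I − K·H)·P̄ = [957/38 405/19 -1293/152; 405/19 2542/133 -2799/532; -1293/152 -2799/532 31047/4256]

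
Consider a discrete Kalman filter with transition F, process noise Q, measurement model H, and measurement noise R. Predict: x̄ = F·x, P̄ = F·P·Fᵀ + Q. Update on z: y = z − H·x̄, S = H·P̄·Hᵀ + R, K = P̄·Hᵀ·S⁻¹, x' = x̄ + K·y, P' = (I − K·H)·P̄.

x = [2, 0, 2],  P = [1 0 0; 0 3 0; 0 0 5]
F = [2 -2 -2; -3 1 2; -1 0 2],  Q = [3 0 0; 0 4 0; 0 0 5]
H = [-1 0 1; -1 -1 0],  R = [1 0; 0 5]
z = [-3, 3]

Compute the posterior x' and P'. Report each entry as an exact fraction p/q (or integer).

x̄ = F·x = [0, -2, 2]
P̄ = F·P·Fᵀ + Q = [39 -32 -22; -32 36 23; -22 23 26]
y = z − H·x̄ = [-5, 1]
S = H·P̄·Hᵀ + R = [110 6; 6 16]
K = P̄·Hᵀ·S⁻¹ = [-467/862 -101/431; 226/431 -385/862; 387/862 -199/862]
x' = x̄ + K·y = [2133/862, -4369/862, -205/431]
P' = (I − K·H)·P̄ = [3717/862 -2707/862 1625/431; -2707/862 2316/431 -2255/862; 1625/431 -2255/862 3637/862]

x' = [2133/862, -4369/862, -205/431]
P' = [3717/862 -2707/862 1625/431; -2707/862 2316/431 -2255/862; 1625/431 -2255/862 3637/862]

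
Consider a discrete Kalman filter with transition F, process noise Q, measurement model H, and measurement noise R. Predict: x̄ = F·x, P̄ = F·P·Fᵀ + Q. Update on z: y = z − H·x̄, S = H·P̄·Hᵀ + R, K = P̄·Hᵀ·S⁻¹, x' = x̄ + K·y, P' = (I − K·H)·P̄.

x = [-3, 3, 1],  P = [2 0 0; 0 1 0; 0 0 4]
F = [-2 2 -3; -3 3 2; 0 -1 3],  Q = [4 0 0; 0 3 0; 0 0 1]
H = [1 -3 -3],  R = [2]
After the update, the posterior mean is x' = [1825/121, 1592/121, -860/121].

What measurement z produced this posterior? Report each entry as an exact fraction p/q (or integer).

x̄ = F·x = [9, 20, 0]
P̄ = F·P·Fᵀ + Q = [52 -6 -38; -6 46 21; -38 21 38]
S = H·P̄·Hᵀ + R = [1452]
K = P̄·Hᵀ·S⁻¹ = [46/363; -69/484; -215/1452]
x' − x̄ = [736/121, -828/121, -860/121] = K·y
y = (KᵀK)⁻¹·Kᵀ·(x' − x̄) = [48]
z = y + H·x̄ = [48] + [-51] = [-3]

z = [-3]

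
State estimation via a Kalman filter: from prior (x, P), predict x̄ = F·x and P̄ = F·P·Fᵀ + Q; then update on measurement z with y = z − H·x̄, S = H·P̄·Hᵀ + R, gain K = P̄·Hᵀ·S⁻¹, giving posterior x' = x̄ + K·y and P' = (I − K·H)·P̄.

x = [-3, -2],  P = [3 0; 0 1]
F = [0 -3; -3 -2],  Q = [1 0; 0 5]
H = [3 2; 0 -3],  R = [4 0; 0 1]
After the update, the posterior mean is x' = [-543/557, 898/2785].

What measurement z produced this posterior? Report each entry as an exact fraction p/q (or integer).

z = [-3, -1]

x̄ = F·x = [6, 13]
P̄ = F·P·Fᵀ + Q = [10 6; 6 36]
S = H·P̄·Hᵀ + R = [310 -270; -270 325]
K = P̄·Hᵀ·S⁻¹ = [879/2785 576/2785; 9/2785 -918/2785]
x' − x̄ = [-3885/557, -35307/2785] = K·y
y = (KᵀK)⁻¹·Kᵀ·(x' − x̄) = [-47, 38]
z = y + H·x̄ = [-47, 38] + [44, -39] = [-3, -1]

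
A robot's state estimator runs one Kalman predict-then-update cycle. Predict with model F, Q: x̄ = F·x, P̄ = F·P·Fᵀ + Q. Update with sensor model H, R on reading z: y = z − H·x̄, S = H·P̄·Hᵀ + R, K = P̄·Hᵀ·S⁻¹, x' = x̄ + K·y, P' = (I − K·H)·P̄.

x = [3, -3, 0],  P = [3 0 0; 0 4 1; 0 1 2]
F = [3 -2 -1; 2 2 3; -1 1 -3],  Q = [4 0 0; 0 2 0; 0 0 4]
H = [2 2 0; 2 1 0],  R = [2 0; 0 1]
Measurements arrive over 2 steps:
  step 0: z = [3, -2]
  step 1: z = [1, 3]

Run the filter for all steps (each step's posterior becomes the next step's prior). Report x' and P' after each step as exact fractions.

step 0: x' = [-19322/6475, 27912/6475, -26217/6475], P' = [9161/6475 -12156/6475 2546/6475; -12156/6475 18276/6475 -4141/6475; 2546/6475 -4141/6475 98656/6475]
step 1: x' = [65305822/28697589, -50553299/28697589, 73650280/28697589], P' = [125401963/86092767 -166964564/86092767 128000560/86092767; -166964564/86092767 250909858/86092767 -203241863/86092767; 128000560/86092767 -203241863/86092767 991135300/86092767]

step 0: x̄ = F·x = [15, 0, -6]
step 0: P̄ = F·P·Fᵀ + Q = [53 -12 -6; -12 60 -19; -6 -19 23]
step 0: y = z − H·x̄ = [-27, -32]
step 0: S = H·P̄·Hᵀ + R = [358 260; 260 225]
step 0: K = P̄·Hᵀ·S⁻¹ = [-599/1295 6166/6475; 1224/1295 -6036/6475; -319/1295 951/6475]
step 0: x' = x̄ + K·y = [-19322/6475, 27912/6475, -26217/6475]
step 0: P' = (I − K·H)·P̄ = [9161/6475 -12156/6475 2546/6475; -12156/6475 18276/6475 -4141/6475; 2546/6475 -4141/6475 98656/6475]
step 1: x̄ = F·x = [-87573/6475, -61471/6475, 25177/1295]
step 1: P̄ = F·P·Fᵀ + Q = [394141/6475 -287468/6475 26016/1295; -287468/6475 894214/6475 -176033/1295; 26016/1295 -176033/1295 40227/259]
step 1: y = z − H·x̄ = [43509/925, 256042/6475]
step 1: S = H·P̄·Hᵀ + R = [409518/925 234312/925; 234312/925 1327381/6475]
step 1: K = P̄·Hᵀ·S⁻¹ = [-41562601/86092767 27946454/28697589; 83945294/86092767 -27673090/28697589; -75241303/86092767 17586419/28697589]
step 1: x' = x̄ + K·y = [65305822/28697589, -50553299/28697589, 73650280/28697589]
step 1: P' = (I − K·H)·P̄ = [125401963/86092767 -166964564/86092767 128000560/86092767; -166964564/86092767 250909858/86092767 -203241863/86092767; 128000560/86092767 -203241863/86092767 991135300/86092767]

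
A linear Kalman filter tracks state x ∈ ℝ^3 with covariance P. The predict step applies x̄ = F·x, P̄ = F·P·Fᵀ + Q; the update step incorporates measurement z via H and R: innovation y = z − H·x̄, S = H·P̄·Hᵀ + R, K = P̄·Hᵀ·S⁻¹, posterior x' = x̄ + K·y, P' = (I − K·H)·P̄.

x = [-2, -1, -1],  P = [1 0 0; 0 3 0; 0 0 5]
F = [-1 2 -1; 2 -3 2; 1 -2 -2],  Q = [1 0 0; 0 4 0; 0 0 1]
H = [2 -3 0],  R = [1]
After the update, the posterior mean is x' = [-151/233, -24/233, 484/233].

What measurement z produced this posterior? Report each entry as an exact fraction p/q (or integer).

x̄ = F·x = [1, -3, 2]
P̄ = F·P·Fᵀ + Q = [19 -30 -3; -30 55 0; -3 0 34]
S = H·P̄·Hᵀ + R = [932]
K = P̄·Hᵀ·S⁻¹ = [32/233; -225/932; -3/466]
x' − x̄ = [-384/233, 675/233, 18/233] = K·y
y = (KᵀK)⁻¹·Kᵀ·(x' − x̄) = [-12]
z = y + H·x̄ = [-12] + [11] = [-1]

z = [-1]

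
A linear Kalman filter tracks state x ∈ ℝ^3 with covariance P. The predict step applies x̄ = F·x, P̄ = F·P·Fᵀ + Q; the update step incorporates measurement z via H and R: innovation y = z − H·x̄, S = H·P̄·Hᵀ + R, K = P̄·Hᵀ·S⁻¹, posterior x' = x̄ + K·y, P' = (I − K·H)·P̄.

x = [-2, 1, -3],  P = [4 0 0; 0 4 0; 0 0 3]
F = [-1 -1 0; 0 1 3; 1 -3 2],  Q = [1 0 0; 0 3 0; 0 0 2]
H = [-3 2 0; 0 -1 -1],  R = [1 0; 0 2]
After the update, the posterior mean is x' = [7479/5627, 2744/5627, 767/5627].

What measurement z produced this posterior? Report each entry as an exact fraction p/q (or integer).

z = [-3, -1]

x̄ = F·x = [1, -8, -11]
P̄ = F·P·Fᵀ + Q = [9 -4 8; -4 34 6; 8 6 54]
S = H·P̄·Hᵀ + R = [266 -68; -68 102]
K = P̄·Hᵀ·S⁻¹ = [-113/662 -861/5627; 80/331 -1300/5627; -78/331 -4194/5627]
x' − x̄ = [1852/5627, 47760/5627, 62664/5627] = K·y
y = (KᵀK)⁻¹·Kᵀ·(x' − x̄) = [16, -20]
z = y + H·x̄ = [16, -20] + [-19, 19] = [-3, -1]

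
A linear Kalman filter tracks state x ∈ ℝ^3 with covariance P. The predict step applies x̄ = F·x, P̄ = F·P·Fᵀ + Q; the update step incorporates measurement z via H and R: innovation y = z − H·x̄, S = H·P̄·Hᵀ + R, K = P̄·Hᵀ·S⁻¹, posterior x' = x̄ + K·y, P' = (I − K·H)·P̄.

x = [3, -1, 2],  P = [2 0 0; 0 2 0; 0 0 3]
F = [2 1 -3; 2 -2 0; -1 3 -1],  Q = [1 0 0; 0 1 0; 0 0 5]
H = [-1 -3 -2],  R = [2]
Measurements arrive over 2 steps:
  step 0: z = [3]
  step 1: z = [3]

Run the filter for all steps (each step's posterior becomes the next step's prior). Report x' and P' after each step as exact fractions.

step 0: x̄ = F·x = [-1, 8, -8]
step 0: P̄ = F·P·Fᵀ + Q = [38 4 11; 4 17 -16; 11 -16 28]
step 0: y = z − H·x̄ = [10]
step 0: S = H·P̄·Hᵀ + R = [181]
step 0: K = P̄·Hᵀ·S⁻¹ = [-72/181; -23/181; -19/181]
step 0: x' = x̄ + K·y = [-901/181, 1218/181, -1638/181]
step 0: P' = (I − K·H)·P̄ = [1694/181 -932/181 623/181; -932/181 2548/181 -3333/181; 623/181 -3333/181 4707/181]
step 1: x̄ = F·x = [4330/181, -4238/181, 6193/181]
step 1: P̄ = F·P·Fᵀ + Q = [60662/181 -20192/181 47670/181; -20192/181 24605/181 -34044/181; 47670/181 -34044/181 57074/181]
step 1: y = z − H·x̄ = [4545/181]
step 1: S = H·P̄·Hᵀ + R = [171765/181]
step 1: K = P̄·Hᵀ·S⁻¹ = [-95426/171765; 263/3123; -5426/15615]
step 1: x' = x̄ + K·y = [38064/3817, -7391/347, 8845/347]
step 1: P' = (I − K·H)·P̄ = [7256834/171765 -209738/3123 1251854/15615; -209738/3123 403520/3123 -500674/3123; 1251854/15615 -500674/3123 3134554/15615]

step 0: x' = [-901/181, 1218/181, -1638/181], P' = [1694/181 -932/181 623/181; -932/181 2548/181 -3333/181; 623/181 -3333/181 4707/181]
step 1: x' = [38064/3817, -7391/347, 8845/347], P' = [7256834/171765 -209738/3123 1251854/15615; -209738/3123 403520/3123 -500674/3123; 1251854/15615 -500674/3123 3134554/15615]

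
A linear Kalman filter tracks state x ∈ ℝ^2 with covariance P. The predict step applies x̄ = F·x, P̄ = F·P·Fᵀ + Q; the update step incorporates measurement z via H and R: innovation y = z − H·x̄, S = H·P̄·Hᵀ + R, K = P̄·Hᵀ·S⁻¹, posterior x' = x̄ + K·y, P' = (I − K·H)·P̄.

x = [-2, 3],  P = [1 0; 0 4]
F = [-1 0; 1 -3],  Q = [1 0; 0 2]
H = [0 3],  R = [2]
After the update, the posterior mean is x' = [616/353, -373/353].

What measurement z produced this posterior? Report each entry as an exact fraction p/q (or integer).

x̄ = F·x = [2, -11]
P̄ = F·P·Fᵀ + Q = [2 -1; -1 39]
S = H·P̄·Hᵀ + R = [353]
K = P̄·Hᵀ·S⁻¹ = [-3/353; 117/353]
x' − x̄ = [-90/353, 3510/353] = K·y
y = (KᵀK)⁻¹·Kᵀ·(x' − x̄) = [30]
z = y + H·x̄ = [30] + [-33] = [-3]

z = [-3]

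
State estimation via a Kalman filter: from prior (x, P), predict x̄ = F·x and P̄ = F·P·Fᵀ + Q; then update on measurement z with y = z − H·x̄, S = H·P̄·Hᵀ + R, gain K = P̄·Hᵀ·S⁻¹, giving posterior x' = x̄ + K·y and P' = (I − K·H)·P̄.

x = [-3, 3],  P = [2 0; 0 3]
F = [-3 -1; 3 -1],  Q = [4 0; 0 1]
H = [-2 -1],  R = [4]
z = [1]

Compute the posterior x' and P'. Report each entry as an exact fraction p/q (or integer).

x̄ = F·x = [6, -12]
P̄ = F·P·Fᵀ + Q = [25 -15; -15 22]
y = z − H·x̄ = [1]
S = H·P̄·Hᵀ + R = [66]
K = P̄·Hᵀ·S⁻¹ = [-35/66; 4/33]
x' = x̄ + K·y = [361/66, -392/33]
P' = (I − K·H)·P̄ = [425/66 -355/33; -355/33 694/33]

x' = [361/66, -392/33]
P' = [425/66 -355/33; -355/33 694/33]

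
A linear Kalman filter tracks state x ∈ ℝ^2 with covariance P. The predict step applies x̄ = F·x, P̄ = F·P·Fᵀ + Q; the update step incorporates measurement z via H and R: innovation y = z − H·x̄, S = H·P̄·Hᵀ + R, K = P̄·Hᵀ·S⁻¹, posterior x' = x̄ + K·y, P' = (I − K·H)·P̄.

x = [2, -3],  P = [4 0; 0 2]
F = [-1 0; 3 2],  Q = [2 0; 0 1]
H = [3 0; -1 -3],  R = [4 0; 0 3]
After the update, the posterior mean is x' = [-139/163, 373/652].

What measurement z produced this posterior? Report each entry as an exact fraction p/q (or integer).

x̄ = F·x = [-2, 0]
P̄ = F·P·Fᵀ + Q = [6 -12; -12 45]
S = H·P̄·Hᵀ + R = [58 90; 90 342]
K = P̄·Hᵀ·S⁻¹ = [48/163 5/489; -69/652 -649/1956]
x' − x̄ = [187/163, 373/652] = K·y
y = (KᵀK)⁻¹·Kᵀ·(x' − x̄) = [4, -3]
z = y + H·x̄ = [4, -3] + [-6, 2] = [-2, -1]

z = [-2, -1]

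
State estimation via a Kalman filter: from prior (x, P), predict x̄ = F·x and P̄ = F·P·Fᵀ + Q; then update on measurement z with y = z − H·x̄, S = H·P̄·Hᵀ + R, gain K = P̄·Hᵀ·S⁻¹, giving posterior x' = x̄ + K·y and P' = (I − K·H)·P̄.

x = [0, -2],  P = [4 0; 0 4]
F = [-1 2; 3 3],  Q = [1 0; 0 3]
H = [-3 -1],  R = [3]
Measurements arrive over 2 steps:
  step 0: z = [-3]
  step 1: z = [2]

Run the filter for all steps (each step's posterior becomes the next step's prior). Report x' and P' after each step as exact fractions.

step 0: x' = [73/113, 99/113], P' = [498/113 -1419/113; -1419/113 4368/113]
step 1: x' = [-171177/118501, 277646/118501], P' = [92239/118501 -184983/118501; -184983/118501 634911/118501]

step 0: x̄ = F·x = [-4, -6]
step 0: P̄ = F·P·Fᵀ + Q = [21 12; 12 75]
step 0: y = z − H·x̄ = [-21]
step 0: S = H·P̄·Hᵀ + R = [339]
step 0: K = P̄·Hᵀ·S⁻¹ = [-25/113; -37/113]
step 0: x' = x̄ + K·y = [73/113, 99/113]
step 0: P' = (I − K·H)·P̄ = [498/113 -1419/113; -1419/113 4368/113]
step 1: x̄ = F·x = [125/113, 516/113]
step 1: P̄ = F·P·Fᵀ + Q = [23759/113 20457/113; 20457/113 18591/113]
step 1: y = z − H·x̄ = [1117/113]
step 1: S = H·P̄·Hᵀ + R = [355503/113]
step 1: K = P̄·Hᵀ·S⁻¹ = [-30578/118501; -26654/118501]
step 1: x' = x̄ + K·y = [-171177/118501, 277646/118501]
step 1: P' = (I − K·H)·P̄ = [92239/118501 -184983/118501; -184983/118501 634911/118501]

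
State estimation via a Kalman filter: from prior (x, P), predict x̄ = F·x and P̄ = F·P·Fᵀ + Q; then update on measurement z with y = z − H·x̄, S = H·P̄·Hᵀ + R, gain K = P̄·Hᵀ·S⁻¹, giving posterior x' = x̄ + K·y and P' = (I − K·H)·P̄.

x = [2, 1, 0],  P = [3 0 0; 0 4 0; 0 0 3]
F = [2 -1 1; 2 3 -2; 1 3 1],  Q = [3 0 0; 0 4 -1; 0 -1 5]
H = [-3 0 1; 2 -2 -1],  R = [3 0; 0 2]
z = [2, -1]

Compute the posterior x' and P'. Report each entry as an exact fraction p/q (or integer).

x̄ = F·x = [3, 7, 5]
P̄ = F·P·Fᵀ + Q = [22 -6 -3; -6 64 35; -3 35 47]
y = z − H·x̄ = [6, 12]
S = H·P̄·Hᵀ + R = [266 -300; -300 593]
K = P̄·Hᵀ·S⁻¹ = [-23217/67738 -2503/33869; -21071/67738 -15325/33869; -1846/33869 -7959/33869]
x' = x̄ + K·y = [1920/33869, -10030/33869, 62761/33869]
P' = (I − K·H)·P̄ = [183617/67738 -51977/67738 240600/33869; -51977/67738 88245/67738 -109572/33869; 240600/33869 -109572/33869 716262/33869]

x' = [1920/33869, -10030/33869, 62761/33869]
P' = [183617/67738 -51977/67738 240600/33869; -51977/67738 88245/67738 -109572/33869; 240600/33869 -109572/33869 716262/33869]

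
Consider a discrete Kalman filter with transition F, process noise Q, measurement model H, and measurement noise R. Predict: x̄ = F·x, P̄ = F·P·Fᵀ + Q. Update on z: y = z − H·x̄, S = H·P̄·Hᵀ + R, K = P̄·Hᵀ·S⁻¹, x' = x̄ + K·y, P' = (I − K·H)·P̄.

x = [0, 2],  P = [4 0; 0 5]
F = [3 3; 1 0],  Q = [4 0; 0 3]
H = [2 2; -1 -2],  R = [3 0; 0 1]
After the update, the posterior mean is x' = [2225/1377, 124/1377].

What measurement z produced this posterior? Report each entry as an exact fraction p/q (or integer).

x̄ = F·x = [6, 0]
P̄ = F·P·Fᵀ + Q = [85 12; 12 7]
S = H·P̄·Hᵀ + R = [467 -270; -270 162]
K = P̄·Hᵀ·S⁻¹ = [37/51 1477/2754; -16/51 -941/1377]
x' − x̄ = [-6037/1377, 124/1377] = K·y
y = (KᵀK)⁻¹·Kᵀ·(x' − x̄) = [-9, 4]
z = y + H·x̄ = [-9, 4] + [12, -6] = [3, -2]

z = [3, -2]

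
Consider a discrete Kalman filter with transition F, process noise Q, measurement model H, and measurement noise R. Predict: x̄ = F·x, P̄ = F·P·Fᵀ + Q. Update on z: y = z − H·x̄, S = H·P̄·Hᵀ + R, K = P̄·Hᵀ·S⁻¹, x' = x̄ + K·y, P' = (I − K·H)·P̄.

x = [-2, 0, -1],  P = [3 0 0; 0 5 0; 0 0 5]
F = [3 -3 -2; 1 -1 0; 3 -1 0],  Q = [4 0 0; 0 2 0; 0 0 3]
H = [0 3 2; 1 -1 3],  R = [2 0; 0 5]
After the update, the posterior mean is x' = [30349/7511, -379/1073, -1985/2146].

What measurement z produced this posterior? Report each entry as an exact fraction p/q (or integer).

x̄ = F·x = [-4, -2, -6]
P̄ = F·P·Fᵀ + Q = [96 24 42; 24 10 14; 42 14 35]
S = H·P̄·Hᵀ + R = [400 434; 434 546]
K = P̄·Hᵀ·S⁻¹ = [-27/1073 2874/7511; 263/1073 -99/1073; 245/2146 164/1073]
x' − x̄ = [60393/7511, 1767/1073, 10891/2146] = K·y
y = (KᵀK)⁻¹·Kᵀ·(x' − x̄) = [15, 22]
z = y + H·x̄ = [15, 22] + [-18, -20] = [-3, 2]

z = [-3, 2]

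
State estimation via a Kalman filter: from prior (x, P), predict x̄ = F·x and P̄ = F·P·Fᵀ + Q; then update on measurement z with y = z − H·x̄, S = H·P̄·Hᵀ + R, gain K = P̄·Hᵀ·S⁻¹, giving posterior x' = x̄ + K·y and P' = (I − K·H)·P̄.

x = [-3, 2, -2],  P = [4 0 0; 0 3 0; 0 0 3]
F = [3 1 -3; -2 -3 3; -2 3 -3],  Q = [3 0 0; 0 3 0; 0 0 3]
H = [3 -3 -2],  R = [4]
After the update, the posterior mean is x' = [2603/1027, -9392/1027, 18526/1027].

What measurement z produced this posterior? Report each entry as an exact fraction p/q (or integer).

z = [-1]

x̄ = F·x = [-1, -6, 18]
P̄ = F·P·Fᵀ + Q = [69 -60 12; -60 73 -38; 12 -38 73]
S = H·P̄·Hᵀ + R = [2054]
K = P̄·Hᵀ·S⁻¹ = [363/2054; -323/2054; 2/1027]
x' − x̄ = [3630/1027, -3230/1027, 40/1027] = K·y
y = (KᵀK)⁻¹·Kᵀ·(x' − x̄) = [20]
z = y + H·x̄ = [20] + [-21] = [-1]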